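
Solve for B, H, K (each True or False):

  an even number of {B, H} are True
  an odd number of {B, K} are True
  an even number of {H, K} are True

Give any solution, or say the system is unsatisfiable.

Adding constraints 1, 2, 3 mod 2: every variable appears an even number of times on the left, so the left side is 0.
But the right sides sum to 1 (mod 2). 0 ≠ 1 — the system is inconsistent.

No satisfying assignment exists.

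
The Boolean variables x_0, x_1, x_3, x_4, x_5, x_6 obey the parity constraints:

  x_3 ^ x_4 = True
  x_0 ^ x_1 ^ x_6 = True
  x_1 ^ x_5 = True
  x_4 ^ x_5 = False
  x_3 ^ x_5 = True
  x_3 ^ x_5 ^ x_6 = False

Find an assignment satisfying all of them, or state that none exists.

x_0 = True, x_1 = True, x_3 = True, x_4 = False, x_5 = False, x_6 = True

x_3 ^ x_4 = T ^ F = True ✓
x_0 ^ x_1 ^ x_6 = T ^ T ^ T = True ✓
x_1 ^ x_5 = T ^ F = True ✓
x_4 ^ x_5 = F ^ F = False ✓
x_3 ^ x_5 = T ^ F = True ✓
x_3 ^ x_5 ^ x_6 = T ^ F ^ T = False ✓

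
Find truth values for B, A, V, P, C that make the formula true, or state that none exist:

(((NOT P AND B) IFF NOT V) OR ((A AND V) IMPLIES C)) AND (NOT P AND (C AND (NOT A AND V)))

B = False, A = False, V = True, P = False, C = True

  ((NOT P AND B) IFF NOT V) OR ((A AND V) IMPLIES C) = True
    (NOT P AND B) IFF NOT V = True
      NOT P AND B = False
        NOT P = True
      NOT V = False
    (A AND V) IMPLIES C = True
      A AND V = False
  NOT P AND (C AND (NOT A AND V)) = True
    NOT P = True
    C AND (NOT A AND V) = True
      NOT A AND V = True
        NOT A = True
Both conjuncts True, so the formula holds.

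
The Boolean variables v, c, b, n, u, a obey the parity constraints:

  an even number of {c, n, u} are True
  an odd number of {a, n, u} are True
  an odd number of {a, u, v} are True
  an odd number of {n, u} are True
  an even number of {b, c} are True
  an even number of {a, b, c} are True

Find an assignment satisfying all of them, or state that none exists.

v = False, c = True, b = True, n = False, u = True, a = False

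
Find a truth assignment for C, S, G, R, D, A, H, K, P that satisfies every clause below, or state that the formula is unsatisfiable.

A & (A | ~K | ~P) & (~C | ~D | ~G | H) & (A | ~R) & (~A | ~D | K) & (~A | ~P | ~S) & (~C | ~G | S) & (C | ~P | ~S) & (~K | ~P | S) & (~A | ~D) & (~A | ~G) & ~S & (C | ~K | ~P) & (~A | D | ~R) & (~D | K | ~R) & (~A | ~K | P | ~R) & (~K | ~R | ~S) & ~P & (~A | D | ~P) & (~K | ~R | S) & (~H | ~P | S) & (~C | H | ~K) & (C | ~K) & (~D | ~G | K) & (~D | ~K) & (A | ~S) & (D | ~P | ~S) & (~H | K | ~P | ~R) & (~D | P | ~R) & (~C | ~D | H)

C = True, S = False, G = False, R = False, D = False, A = True, H = True, K = False, P = False

Unit clause (A) forces A = True.
In (~A | ~D) only ~D is left, so D = False.
In (~A | ~G) only ~G is left, so G = False.
Unit clause (~S) forces S = False.
In (~A | D | ~R) only ~R is left, so R = False.
Unit clause (~P) forces P = False.
Set C = True.
Set H = True.
Set K = False.
All clauses satisfied.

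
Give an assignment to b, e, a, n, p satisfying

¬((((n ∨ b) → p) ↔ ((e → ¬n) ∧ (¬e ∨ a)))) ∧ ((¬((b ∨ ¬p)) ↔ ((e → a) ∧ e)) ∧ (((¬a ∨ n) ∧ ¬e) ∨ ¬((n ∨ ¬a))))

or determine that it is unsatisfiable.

b = True, e = False, a = False, n = False, p = False

  ¬((((n ∨ b) → p) ↔ ((e → ¬n) ∧ (¬e ∨ a)))) = True
    ((n ∨ b) → p) ↔ ((e → ¬n) ∧ (¬e ∨ a)) = False
      (n ∨ b) → p = False
        n ∨ b = True
      (e → ¬n) ∧ (¬e ∨ a) = True
        e → ¬n = True
          ¬n = True
        ¬e ∨ a = True
          ¬e = True
  (¬((b ∨ ¬p)) ↔ ((e → a) ∧ e)) ∧ (((¬a ∨ n) ∧ ¬e) ∨ ¬((n ∨ ¬a))) = True
    ¬((b ∨ ¬p)) ↔ ((e → a) ∧ e) = True
      ¬((b ∨ ¬p)) = False
        b ∨ ¬p = True
          ¬p = True
      (e → a) ∧ e = False
        e → a = True
    ((¬a ∨ n) ∧ ¬e) ∨ ¬((n ∨ ¬a)) = True
      (¬a ∨ n) ∧ ¬e = True
        ¬a ∨ n = True
          ¬a = True
        ¬e = True
      ¬((n ∨ ¬a)) = False
        n ∨ ¬a = True
          ¬a = True
Both conjuncts True, so the formula holds.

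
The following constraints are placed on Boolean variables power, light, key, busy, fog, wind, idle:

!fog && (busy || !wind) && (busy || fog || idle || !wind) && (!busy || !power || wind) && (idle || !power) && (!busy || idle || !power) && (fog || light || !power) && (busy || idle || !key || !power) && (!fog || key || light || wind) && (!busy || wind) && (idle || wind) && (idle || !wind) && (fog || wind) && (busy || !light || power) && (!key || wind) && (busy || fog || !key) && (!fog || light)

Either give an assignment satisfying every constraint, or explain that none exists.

Unit clause (!fog) forces fog = False.
In (fog || wind) only wind is left, so wind = True.
In (busy || !wind) only busy is left, so busy = True.
In (idle || !wind) only idle is left, so idle = True.
Set power = False.
Set light = True.
Set key = False.
All clauses satisfied.

power = False, light = True, key = False, busy = True, fog = False, wind = True, idle = True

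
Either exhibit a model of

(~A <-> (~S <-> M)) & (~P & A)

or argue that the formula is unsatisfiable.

P = False; A = True; M = True; S = True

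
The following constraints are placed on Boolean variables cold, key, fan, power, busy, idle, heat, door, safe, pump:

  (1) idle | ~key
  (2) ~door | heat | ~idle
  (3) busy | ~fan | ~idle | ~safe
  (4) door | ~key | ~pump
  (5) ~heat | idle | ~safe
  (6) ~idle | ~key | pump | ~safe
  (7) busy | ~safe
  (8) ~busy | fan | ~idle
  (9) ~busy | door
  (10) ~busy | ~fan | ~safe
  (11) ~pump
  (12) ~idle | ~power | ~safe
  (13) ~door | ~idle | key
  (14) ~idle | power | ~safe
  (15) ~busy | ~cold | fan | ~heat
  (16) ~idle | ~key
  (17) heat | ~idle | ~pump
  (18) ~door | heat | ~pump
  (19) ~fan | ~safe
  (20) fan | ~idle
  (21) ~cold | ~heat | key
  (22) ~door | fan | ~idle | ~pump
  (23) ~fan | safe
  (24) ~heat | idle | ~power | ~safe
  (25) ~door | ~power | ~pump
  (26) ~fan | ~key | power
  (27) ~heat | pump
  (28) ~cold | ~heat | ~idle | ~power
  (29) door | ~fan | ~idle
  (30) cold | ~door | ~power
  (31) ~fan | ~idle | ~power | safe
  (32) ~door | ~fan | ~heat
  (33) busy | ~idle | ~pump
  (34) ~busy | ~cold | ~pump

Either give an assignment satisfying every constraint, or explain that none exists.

cold=T, key=F, fan=F, power=F, busy=F, idle=F, heat=F, door=T, safe=F, pump=F

Unit clause (~pump) forces pump = False.
In (~heat | pump) only ~heat is left, so heat = False.
Set cold = True.
Try key = True:
  (idle | ~key) forces idle = True.
  clause (~idle | ~key) is falsified — backtrack.
So key = False.
Try fan = True:
  (~fan | ~safe) forces safe = False.
  clause (~fan | safe) is falsified — backtrack.
So fan = False.
  then (fan | ~idle) forces idle = False.
Set power = False.
Set busy = False.
  then (busy | ~safe) forces safe = False.
Set door = True.
All clauses satisfied.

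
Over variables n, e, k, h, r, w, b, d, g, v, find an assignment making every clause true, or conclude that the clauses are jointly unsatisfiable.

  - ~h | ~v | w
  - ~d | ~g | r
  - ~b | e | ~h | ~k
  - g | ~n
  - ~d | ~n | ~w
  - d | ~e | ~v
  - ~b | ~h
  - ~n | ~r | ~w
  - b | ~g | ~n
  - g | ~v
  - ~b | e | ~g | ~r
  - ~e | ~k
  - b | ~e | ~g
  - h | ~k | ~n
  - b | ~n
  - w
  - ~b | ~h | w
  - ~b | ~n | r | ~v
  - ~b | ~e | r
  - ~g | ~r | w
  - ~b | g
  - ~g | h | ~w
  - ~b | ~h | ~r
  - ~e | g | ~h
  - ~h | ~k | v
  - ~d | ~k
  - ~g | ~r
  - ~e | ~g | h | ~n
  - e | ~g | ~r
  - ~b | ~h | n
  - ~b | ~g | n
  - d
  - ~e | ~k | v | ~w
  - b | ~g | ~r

Unit clause (w) forces w = True.
Unit clause (d) forces d = True.
In (~d | ~n | ~w) only ~n is left, so n = False.
In (~d | ~k) only ~k is left, so k = False.
Set e = False.
Set h = False.
  then (~g | h | ~w) forces g = False.
  then (g | ~v) forces v = False.
  then (~b | g) forces b = False.
Set r = False.
All clauses satisfied.

n: False, e: False, k: False, h: False, r: False, w: True, b: False, d: True, g: False, v: False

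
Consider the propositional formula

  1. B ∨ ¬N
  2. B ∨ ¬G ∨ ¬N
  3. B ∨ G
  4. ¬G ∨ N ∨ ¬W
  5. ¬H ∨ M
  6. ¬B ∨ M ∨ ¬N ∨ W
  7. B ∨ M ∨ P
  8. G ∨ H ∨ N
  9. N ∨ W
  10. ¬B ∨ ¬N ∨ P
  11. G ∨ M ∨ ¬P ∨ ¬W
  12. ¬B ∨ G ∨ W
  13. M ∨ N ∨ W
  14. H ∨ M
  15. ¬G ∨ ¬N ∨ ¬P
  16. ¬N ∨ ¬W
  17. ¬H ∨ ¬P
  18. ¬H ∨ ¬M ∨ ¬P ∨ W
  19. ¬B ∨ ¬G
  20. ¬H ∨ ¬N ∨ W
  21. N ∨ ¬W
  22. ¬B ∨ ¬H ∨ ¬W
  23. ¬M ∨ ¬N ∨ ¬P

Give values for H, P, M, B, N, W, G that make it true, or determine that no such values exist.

Unsatisfiable — no assignment works.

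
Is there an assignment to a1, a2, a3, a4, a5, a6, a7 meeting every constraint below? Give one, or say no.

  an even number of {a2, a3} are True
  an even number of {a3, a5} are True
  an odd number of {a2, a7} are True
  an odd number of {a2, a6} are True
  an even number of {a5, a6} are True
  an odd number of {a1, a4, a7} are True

Adding constraints 1, 2, 4, 5 mod 2: every variable appears an even number of times on the left, so the left side is 0.
But the right sides sum to 1 (mod 2). 0 ≠ 1 — the system is inconsistent.

No satisfying assignment exists.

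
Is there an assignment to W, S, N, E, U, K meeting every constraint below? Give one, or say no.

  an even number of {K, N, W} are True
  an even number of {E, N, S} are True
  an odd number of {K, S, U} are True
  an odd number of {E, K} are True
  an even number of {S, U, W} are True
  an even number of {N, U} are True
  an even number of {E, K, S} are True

W: False; S: True; N: True; E: False; U: True; K: True

{K, N, W}: 2 true → even ✓
{E, N, S}: 2 true → even ✓
{K, S, U}: 3 true → odd ✓
{E, K}: 1 true → odd ✓
{S, U, W}: 2 true → even ✓
{N, U}: 2 true → even ✓
{E, K, S}: 2 true → even ✓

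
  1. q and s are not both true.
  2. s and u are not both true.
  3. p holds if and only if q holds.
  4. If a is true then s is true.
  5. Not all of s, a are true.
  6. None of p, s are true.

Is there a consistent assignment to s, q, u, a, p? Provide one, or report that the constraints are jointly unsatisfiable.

s = False, q = False, u = False, a = False, p = False

  (1) q=F, s=F — not both ✓
  (2) s=F, u=F — not both ✓
  (3) p=F, q=F — same ✓
  (4) a=F ⇒ s: vacuous ✓
  (5) {s, a}: 0/2 true — not all ✓
  (6) {p, s}: 0 true — none ✓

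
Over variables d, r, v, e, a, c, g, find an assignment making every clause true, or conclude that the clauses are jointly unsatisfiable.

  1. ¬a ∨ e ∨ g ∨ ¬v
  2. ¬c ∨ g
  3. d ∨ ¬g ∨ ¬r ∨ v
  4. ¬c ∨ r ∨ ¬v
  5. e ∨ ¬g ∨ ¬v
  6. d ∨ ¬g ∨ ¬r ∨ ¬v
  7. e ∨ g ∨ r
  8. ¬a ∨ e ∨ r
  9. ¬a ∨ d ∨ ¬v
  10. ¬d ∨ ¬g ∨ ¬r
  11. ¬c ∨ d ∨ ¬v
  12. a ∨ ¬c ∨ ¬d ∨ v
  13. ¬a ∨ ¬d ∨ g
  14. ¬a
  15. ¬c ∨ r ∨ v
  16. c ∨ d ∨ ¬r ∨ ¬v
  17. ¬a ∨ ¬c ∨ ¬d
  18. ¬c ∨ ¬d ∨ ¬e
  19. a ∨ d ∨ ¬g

d=F; r=T; v=F; e=T; a=F; c=F; g=F

Unit clause (¬a) forces a = False.
Set d = False.
  then (a ∨ d ∨ ¬g) forces g = False.
  then (¬c ∨ g) forces c = False.
Set r = True.
  then (c ∨ d ∨ ¬r ∨ ¬v) forces v = False.
Set e = True.
All clauses satisfied.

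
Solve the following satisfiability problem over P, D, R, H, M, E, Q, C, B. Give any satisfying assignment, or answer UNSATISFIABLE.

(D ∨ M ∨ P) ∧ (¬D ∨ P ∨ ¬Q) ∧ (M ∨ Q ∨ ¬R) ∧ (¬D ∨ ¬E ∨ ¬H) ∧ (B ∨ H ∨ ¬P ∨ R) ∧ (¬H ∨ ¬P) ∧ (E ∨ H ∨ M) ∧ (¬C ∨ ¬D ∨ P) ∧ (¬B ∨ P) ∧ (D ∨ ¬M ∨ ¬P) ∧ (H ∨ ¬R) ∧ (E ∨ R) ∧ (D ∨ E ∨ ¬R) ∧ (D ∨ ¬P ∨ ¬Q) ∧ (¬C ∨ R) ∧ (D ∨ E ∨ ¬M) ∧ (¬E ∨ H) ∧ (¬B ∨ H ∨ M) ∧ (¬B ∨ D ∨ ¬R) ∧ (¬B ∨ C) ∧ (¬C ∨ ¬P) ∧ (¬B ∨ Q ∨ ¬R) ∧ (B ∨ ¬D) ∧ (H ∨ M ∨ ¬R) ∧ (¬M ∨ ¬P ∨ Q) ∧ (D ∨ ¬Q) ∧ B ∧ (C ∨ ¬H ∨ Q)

UNSATISFIABLE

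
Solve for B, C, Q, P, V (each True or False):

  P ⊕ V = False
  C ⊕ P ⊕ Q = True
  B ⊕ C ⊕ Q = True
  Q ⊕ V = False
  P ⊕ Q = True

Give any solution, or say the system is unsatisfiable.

Unsatisfiable

Adding constraints 1, 4, 5 mod 2: every variable appears an even number of times on the left, so the left side is 0.
But the right sides sum to 1 (mod 2). 0 ≠ 1 — the system is inconsistent.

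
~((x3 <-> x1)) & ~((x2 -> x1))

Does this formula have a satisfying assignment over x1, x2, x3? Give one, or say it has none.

x1 = False, x2 = True, x3 = True

  ~((x3 <-> x1)) = True
    x3 <-> x1 = False
  ~((x2 -> x1)) = True
    x2 -> x1 = False
Both conjuncts True, so the formula holds.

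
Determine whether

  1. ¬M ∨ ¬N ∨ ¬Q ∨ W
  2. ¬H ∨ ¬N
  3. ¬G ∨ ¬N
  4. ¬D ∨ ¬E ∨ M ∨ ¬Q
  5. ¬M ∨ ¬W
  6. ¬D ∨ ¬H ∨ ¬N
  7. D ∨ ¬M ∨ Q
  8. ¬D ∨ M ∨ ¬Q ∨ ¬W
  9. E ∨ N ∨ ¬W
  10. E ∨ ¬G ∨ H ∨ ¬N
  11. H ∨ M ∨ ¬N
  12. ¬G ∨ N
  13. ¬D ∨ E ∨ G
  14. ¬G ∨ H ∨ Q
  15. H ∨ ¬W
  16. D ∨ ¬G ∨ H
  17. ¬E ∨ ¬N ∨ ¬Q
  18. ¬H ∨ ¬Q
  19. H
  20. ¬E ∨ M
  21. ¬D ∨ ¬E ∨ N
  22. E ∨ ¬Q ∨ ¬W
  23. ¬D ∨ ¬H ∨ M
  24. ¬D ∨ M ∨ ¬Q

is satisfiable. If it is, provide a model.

Unit clause (H) forces H = True.
In (¬H ∨ ¬N) only ¬N is left, so N = False.
In (¬G ∨ N) only ¬G is left, so G = False.
In (¬H ∨ ¬Q) only ¬Q is left, so Q = False.
Try M = True:
  (¬M ∨ ¬W) forces W = False.
  (D ∨ ¬M ∨ Q) forces D = True.
  (¬D ∨ E ∨ G) forces E = True.
  clause (¬D ∨ ¬E ∨ N) is falsified — backtrack.
So M = False.
  then (¬E ∨ M) forces E = False.
  then (¬D ∨ ¬H ∨ M) forces D = False.
  then (E ∨ N ∨ ¬W) forces W = False.
All clauses satisfied.

H=T, M=F, Q=F, G=F, E=F, D=F, N=F, W=F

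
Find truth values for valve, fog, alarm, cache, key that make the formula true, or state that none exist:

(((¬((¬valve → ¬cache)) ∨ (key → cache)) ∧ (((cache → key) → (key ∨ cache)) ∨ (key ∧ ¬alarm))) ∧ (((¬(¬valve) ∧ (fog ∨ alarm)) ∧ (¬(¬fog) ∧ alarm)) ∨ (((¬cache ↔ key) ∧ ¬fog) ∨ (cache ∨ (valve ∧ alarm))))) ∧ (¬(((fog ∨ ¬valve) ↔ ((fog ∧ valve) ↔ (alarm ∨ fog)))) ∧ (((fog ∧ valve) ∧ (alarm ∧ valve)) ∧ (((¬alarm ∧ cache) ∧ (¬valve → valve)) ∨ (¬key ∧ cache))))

Unsatisfiable — no assignment works.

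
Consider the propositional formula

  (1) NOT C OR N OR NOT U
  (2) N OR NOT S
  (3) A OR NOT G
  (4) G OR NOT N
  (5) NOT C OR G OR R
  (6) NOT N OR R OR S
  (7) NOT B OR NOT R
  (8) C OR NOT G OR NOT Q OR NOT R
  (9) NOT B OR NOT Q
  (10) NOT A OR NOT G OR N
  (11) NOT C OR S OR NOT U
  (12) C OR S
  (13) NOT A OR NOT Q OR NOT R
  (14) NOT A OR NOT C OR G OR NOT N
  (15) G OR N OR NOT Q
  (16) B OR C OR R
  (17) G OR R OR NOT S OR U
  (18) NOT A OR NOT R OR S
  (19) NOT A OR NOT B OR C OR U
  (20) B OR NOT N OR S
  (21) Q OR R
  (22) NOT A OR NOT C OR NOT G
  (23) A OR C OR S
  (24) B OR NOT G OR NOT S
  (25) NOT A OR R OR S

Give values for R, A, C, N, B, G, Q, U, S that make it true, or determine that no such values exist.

R = True, A = False, C = True, N = False, B = False, G = False, Q = False, U = False, S = False

Set R = True.
  then (NOT B OR NOT R) forces B = False.
Set A = False.
  then (A OR NOT G) forces G = False.
  then (G OR NOT N) forces N = False.
  then (G OR N OR NOT Q) forces Q = False.
  then (N OR NOT S) forces S = False.
  then (C OR S) forces C = True.
  then (NOT C OR N OR NOT U) forces U = False.
All clauses satisfied.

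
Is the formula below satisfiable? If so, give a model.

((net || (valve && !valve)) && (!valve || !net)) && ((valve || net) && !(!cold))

net=T; valve=F; cold=T

  (net || (valve && !valve)) && (!valve || !net) = True
    net || (valve && !valve) = True
      valve && !valve = False
        !valve = True
    !valve || !net = True
      !valve = True
      !net = False
  (valve || net) && !(!cold) = True
    valve || net = True
    !(!cold) = True
      !cold = False
Both conjuncts True, so the formula holds.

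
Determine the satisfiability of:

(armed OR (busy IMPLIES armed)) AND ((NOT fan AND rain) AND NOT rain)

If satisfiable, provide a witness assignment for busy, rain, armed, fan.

Case rain = True: the conjunct NOT rain is False.
Case rain = False: the conjunct rain is False.
Both cases fail — unsatisfiable.

The formula is unsatisfiable.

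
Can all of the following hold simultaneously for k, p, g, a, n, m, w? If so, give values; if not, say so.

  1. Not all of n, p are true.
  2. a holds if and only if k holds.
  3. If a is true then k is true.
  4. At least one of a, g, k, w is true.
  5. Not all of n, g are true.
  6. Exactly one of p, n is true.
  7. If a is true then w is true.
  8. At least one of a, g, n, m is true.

k = False; p = True; g = False; a = False; n = False; m = True; w = True

  (1) {n, p}: 1/2 true — not all ✓
  (2) a=F, k=F — same ✓
  (3) a=F ⇒ k: vacuous ✓
  (4) {a, g, k, w}: 1 true — at least one ✓
  (5) {n, g}: 0/2 true — not all ✓
  (6) {p, n}: 1 true — exactly one ✓
  (7) a=F ⇒ w: vacuous ✓
  (8) {a, g, n, m}: 1 true — at least one ✓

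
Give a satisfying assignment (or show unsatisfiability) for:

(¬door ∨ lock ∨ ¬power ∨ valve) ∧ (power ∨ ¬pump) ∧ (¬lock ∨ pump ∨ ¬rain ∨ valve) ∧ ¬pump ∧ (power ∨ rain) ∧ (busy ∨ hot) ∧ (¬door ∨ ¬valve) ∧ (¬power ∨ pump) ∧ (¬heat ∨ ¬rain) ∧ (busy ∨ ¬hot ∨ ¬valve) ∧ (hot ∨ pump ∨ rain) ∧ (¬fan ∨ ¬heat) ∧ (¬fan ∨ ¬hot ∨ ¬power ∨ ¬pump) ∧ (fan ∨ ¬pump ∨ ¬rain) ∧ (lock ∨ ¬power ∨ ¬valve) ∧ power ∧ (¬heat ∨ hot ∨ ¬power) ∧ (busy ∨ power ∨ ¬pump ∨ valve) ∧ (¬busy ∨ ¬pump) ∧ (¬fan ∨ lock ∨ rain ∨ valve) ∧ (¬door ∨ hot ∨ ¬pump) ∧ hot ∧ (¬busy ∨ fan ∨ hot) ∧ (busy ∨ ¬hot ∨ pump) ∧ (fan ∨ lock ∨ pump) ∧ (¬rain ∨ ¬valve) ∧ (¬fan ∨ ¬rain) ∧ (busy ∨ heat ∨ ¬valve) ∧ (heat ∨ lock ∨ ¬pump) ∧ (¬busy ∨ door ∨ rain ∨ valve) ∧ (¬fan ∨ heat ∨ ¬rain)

Case pump = True:
  Clause (¬pump) is falsified — contradiction.
Case pump = False:
  (¬power ∨ pump) forces power = False.
  Clause (power) is falsified — contradiction.
Both cases fail, so the formula is unsatisfiable.

UNSATISFIABLE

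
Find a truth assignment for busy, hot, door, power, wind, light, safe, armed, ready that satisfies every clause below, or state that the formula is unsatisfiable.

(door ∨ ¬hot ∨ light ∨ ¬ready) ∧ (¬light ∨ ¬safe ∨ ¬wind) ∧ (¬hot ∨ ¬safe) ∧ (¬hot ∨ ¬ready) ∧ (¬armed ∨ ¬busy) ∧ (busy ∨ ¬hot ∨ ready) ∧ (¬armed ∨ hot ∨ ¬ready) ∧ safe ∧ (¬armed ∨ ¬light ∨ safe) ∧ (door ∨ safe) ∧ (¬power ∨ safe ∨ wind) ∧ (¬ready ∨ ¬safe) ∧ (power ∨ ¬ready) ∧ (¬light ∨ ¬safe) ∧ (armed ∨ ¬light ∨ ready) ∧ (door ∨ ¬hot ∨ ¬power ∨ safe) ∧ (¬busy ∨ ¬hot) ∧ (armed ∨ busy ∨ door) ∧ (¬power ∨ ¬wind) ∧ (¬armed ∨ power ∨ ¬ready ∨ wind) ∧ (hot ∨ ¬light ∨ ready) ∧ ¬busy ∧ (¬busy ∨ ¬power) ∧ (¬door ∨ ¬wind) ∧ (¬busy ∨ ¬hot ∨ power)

busy: False; hot: False; door: False; power: False; wind: True; light: False; safe: True; armed: True; ready: False

Unit clause (safe) forces safe = True.
In (¬ready ∨ ¬safe) only ¬ready is left, so ready = False.
In (¬light ∨ ¬safe) only ¬light is left, so light = False.
Unit clause (¬busy) forces busy = False.
In (¬hot ∨ ¬safe) only ¬hot is left, so hot = False.
Set door = False.
  then (armed ∨ busy ∨ door) forces armed = True.
Set power = False.
Set wind = True.
All clauses satisfied.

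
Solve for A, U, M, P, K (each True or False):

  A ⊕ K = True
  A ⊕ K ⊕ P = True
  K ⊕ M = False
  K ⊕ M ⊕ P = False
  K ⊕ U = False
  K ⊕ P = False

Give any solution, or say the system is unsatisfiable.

A: True, U: False, M: False, P: False, K: False

A ⊕ K = T ⊕ F = True ✓
A ⊕ K ⊕ P = T ⊕ F ⊕ F = True ✓
K ⊕ M = F ⊕ F = False ✓
K ⊕ M ⊕ P = F ⊕ F ⊕ F = False ✓
K ⊕ U = F ⊕ F = False ✓
K ⊕ P = F ⊕ F = False ✓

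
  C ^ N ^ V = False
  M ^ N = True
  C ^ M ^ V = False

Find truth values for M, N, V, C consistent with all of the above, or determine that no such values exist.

No satisfying assignment exists.

Adding constraints 1, 2, 3 mod 2: every variable appears an even number of times on the left, so the left side is 0.
But the right sides sum to 1 (mod 2). 0 ≠ 1 — the system is inconsistent.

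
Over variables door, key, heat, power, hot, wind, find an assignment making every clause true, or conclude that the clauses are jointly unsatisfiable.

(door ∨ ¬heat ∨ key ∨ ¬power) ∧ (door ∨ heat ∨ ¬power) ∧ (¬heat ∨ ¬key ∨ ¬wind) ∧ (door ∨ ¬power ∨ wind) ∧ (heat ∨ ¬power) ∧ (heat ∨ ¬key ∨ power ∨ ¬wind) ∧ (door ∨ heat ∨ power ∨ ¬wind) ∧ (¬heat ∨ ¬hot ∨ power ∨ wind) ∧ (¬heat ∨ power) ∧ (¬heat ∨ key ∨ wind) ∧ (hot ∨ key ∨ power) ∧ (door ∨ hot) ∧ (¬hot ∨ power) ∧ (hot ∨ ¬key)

door: True, key: False, heat: True, power: True, hot: False, wind: True

Set door = True.
Set key = False.
Try heat = False:
  (heat ∨ ¬power) forces power = False.
  (hot ∨ key ∨ power) forces hot = True.
  clause (¬hot ∨ power) is falsified — backtrack.
So heat = True.
  then (¬heat ∨ power) forces power = True.
  then (¬heat ∨ key ∨ wind) forces wind = True.
Set hot = False.
All clauses satisfied.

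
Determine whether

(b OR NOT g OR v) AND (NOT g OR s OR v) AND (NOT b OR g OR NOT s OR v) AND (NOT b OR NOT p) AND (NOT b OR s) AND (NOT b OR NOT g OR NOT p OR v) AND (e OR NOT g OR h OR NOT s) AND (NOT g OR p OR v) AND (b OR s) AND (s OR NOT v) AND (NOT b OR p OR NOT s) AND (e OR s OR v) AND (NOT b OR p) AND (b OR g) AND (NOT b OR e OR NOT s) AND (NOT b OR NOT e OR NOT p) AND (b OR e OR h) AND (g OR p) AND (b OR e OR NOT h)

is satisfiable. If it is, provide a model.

e = True; v = True; p = True; h = True; g = True; s = True; b = False

Set e = True.
Set v = True.
  then (s OR NOT v) forces s = True.
Set p = True.
  then (NOT b OR NOT p) forces b = False.
  then (b OR g) forces g = True.
Set h = True.
All clauses satisfied.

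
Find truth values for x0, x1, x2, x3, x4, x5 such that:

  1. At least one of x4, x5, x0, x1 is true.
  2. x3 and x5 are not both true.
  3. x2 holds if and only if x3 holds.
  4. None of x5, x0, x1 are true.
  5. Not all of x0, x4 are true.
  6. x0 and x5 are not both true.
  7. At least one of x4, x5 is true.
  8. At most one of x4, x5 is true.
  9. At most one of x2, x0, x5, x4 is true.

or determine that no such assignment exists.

x0 = False, x1 = False, x2 = False, x3 = False, x4 = True, x5 = False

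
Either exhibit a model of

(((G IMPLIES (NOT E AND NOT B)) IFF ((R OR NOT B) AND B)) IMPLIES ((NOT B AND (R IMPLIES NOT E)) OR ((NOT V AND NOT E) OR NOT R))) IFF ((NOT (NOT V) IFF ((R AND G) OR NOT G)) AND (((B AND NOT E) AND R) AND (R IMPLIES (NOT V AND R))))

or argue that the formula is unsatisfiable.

B=F, V=T, E=T, R=T, G=T

  (((G IMPLIES (NOT E AND NOT B)) IFF ((R OR NOT B) AND B)) IMPLIES ((NOT B AND (R IMPLIES NOT E)) OR ((NOT V AND NOT E) OR NOT R))) IFF ((NOT (NOT V) IFF ((R AND G) OR NOT G)) AND (((B AND NOT E) AND R) AND (R IMPLIES (NOT V AND R)))) = True
    ((G IMPLIES (NOT E AND NOT B)) IFF ((R OR NOT B) AND B)) IMPLIES ((NOT B AND (R IMPLIES NOT E)) OR ((NOT V AND NOT E) OR NOT R)) = False
      (G IMPLIES (NOT E AND NOT B)) IFF ((R OR NOT B) AND B) = True
        G IMPLIES (NOT E AND NOT B) = False
          NOT E AND NOT B = False
            NOT E = False
            NOT B = True
        (R OR NOT B) AND B = False
          R OR NOT B = True
            NOT B = True
      (NOT B AND (R IMPLIES NOT E)) OR ((NOT V AND NOT E) OR NOT R) = False
        NOT B AND (R IMPLIES NOT E) = False
          NOT B = True
          R IMPLIES NOT E = False
            NOT E = False
        (NOT V AND NOT E) OR NOT R = False
          NOT V AND NOT E = False
            NOT V = False
            NOT E = False
          NOT R = False
    (NOT (NOT V) IFF ((R AND G) OR NOT G)) AND (((B AND NOT E) AND R) AND (R IMPLIES (NOT V AND R))) = False
      NOT (NOT V) IFF ((R AND G) OR NOT G) = True
        NOT (NOT V) = True
          NOT V = False
        (R AND G) OR NOT G = True
          R AND G = True
          NOT G = False
      ((B AND NOT E) AND R) AND (R IMPLIES (NOT V AND R)) = False
        (B AND NOT E) AND R = False
          B AND NOT E = False
            NOT E = False
        R IMPLIES (NOT V AND R) = False
          NOT V AND R = False
            NOT V = False
The formula evaluates to True.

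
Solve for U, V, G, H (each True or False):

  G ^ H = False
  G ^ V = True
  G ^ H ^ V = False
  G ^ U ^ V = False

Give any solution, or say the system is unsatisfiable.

U=T; V=F; G=T; H=T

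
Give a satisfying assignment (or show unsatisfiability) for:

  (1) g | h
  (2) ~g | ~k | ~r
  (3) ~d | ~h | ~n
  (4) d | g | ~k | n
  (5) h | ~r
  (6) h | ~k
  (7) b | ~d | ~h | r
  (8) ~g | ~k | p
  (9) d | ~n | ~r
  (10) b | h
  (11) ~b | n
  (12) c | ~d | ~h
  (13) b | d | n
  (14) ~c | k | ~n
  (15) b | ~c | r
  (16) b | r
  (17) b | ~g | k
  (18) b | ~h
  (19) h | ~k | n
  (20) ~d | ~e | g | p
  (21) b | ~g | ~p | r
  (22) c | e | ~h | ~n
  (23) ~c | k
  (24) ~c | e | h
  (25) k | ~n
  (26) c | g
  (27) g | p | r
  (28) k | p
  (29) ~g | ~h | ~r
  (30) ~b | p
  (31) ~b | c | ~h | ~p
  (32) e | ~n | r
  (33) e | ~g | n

k: True; n: True; e: True; g: False; p: True; h: True; d: False; r: False; c: True; b: True

Try k = False:
  (~c | k) forces c = False.
  (k | ~n) forces n = False.
  (~b | n) forces b = False.
  (b | h) forces h = True.
  clause (b | ~h) is falsified — backtrack.
So k = True.
  then (h | ~k) forces h = True.
  then (b | ~h) forces b = True.
  then (~b | p) forces p = True.
  then (~b | c | ~h | ~p) forces c = True.
  then (~b | n) forces n = True.
  then (~d | ~h | ~n) forces d = False.
  then (d | ~n | ~r) forces r = False.
  then (e | ~n | r) forces e = True.
Set g = False.
All clauses satisfied.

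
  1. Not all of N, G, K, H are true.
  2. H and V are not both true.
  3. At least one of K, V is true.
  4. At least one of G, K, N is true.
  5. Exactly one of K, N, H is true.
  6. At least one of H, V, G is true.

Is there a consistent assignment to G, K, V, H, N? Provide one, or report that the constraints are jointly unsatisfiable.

G = True, K = True, V = True, H = False, N = False

  (1) {N, G, K, H}: 2/4 true — not all ✓
  (2) H=F, V=T — not both ✓
  (3) {K, V}: 2 true — at least one ✓
  (4) {G, K, N}: 2 true — at least one ✓
  (5) {K, N, H}: 1 true — exactly one ✓
  (6) {H, V, G}: 2 true — at least one ✓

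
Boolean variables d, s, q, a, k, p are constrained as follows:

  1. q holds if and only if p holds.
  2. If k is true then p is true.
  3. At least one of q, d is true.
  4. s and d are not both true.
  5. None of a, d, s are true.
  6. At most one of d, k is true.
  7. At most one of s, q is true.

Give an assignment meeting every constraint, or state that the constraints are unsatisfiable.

d = False, s = False, q = True, a = False, k = False, p = True

  (1) q=T, p=T — same ✓
  (2) k=F ⇒ p: vacuous ✓
  (3) {q, d}: 1 true — at least one ✓
  (4) s=F, d=F — not both ✓
  (5) {a, d, s}: 0 true — none ✓
  (6) {d, k}: 0 true — at most one ✓
  (7) {s, q}: 1 true — at most one ✓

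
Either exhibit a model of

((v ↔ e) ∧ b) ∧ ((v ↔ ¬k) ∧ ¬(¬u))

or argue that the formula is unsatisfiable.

v: True, u: True, b: True, k: False, e: True

  (v ↔ e) ∧ b = True
    v ↔ e = True
  (v ↔ ¬k) ∧ ¬(¬u) = True
    v ↔ ¬k = True
      ¬k = True
    ¬(¬u) = True
      ¬u = False
Both conjuncts True, so the formula holds.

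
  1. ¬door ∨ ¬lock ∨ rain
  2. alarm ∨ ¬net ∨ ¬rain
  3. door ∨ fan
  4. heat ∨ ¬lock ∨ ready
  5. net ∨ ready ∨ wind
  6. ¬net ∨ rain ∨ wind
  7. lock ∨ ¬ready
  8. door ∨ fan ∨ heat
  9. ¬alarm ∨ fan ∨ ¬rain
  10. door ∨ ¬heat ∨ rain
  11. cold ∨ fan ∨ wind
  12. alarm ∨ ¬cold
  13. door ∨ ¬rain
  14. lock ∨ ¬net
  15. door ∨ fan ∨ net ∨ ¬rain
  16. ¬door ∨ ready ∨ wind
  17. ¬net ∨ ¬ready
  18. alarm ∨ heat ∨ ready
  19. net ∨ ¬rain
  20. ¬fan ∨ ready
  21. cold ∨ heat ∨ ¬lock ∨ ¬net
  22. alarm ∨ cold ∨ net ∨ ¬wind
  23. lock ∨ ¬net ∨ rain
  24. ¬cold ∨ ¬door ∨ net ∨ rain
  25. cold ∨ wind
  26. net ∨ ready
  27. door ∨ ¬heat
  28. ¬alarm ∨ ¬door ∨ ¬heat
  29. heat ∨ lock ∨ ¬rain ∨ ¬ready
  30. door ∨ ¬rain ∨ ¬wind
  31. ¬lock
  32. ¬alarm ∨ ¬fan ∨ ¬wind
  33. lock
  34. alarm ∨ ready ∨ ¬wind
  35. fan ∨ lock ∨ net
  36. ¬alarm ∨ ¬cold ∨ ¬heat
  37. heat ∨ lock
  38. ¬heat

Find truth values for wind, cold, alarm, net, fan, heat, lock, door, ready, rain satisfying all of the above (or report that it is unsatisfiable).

Case lock = True:
  Clause (¬lock) is falsified — contradiction.
Case lock = False:
  Clause (lock) is falsified — contradiction.
Both cases fail, so the formula is unsatisfiable.

Unsatisfiable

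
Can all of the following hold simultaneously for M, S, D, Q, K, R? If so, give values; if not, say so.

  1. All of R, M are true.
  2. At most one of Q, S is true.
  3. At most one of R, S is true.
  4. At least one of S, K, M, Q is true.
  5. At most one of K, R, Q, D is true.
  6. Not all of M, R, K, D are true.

M: True, S: False, D: False, Q: False, K: False, R: True

  (1) {R, M}: all 2 true ✓
  (2) {Q, S}: 0 true — at most one ✓
  (3) {R, S}: 1 true — at most one ✓
  (4) {S, K, M, Q}: 1 true — at least one ✓
  (5) {K, R, Q, D}: 1 true — at most one ✓
  (6) {M, R, K, D}: 2/4 true — not all ✓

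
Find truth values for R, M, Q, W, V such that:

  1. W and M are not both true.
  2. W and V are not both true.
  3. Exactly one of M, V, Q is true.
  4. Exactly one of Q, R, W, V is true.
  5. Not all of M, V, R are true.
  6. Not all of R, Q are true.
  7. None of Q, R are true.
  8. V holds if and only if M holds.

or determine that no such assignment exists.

UNSATISFIABLE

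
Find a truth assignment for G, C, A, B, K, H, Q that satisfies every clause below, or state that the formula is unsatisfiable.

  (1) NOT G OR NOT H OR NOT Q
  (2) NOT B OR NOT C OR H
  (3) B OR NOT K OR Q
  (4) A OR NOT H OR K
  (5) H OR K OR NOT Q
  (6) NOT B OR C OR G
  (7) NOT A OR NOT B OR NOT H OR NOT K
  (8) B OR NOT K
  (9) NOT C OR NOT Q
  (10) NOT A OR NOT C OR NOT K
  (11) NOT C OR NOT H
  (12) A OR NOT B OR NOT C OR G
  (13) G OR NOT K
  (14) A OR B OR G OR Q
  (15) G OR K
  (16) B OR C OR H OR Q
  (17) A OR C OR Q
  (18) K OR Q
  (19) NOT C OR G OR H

Try G = False:
  (G OR NOT K) forces K = False.
  clause (G OR K) is falsified — backtrack.
So G = True.
Set C = False.
Set A = True.
Set B = True.
Set K = True.
  then (NOT A OR NOT B OR NOT H OR NOT K) forces H = False.
Set Q = True.
All clauses satisfied.

G: True; C: False; A: True; B: True; K: True; H: False; Q: True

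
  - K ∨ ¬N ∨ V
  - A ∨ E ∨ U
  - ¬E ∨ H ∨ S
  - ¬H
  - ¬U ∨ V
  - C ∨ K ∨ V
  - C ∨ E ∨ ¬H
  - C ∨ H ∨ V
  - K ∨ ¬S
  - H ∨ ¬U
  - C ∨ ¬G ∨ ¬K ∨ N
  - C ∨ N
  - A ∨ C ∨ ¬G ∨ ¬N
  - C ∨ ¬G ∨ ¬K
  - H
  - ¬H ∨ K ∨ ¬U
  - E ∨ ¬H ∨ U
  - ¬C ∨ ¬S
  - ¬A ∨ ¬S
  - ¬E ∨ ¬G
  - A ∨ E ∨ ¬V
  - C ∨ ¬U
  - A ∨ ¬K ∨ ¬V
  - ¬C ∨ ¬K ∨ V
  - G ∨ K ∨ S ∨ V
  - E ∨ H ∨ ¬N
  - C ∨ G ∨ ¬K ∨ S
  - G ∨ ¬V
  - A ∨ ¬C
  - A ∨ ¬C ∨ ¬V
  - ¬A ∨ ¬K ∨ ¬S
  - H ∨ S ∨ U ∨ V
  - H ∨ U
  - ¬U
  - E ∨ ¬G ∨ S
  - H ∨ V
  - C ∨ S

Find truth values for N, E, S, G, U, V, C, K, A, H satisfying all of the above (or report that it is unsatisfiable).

No satisfying assignment exists.

Case H = True:
  Clause (¬H) is falsified — contradiction.
Case H = False:
  Clause (H) is falsified — contradiction.
Both cases fail, so the formula is unsatisfiable.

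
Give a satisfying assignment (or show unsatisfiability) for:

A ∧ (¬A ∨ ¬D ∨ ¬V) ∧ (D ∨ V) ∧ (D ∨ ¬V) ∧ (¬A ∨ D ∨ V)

A = True, V = False, D = True

Unit clause (A) forces A = True.
Try V = True:
  (¬A ∨ ¬D ∨ ¬V) forces D = False.
  clause (D ∨ ¬V) is falsified — backtrack.
So V = False.
  then (D ∨ V) forces D = True.
All clauses satisfied.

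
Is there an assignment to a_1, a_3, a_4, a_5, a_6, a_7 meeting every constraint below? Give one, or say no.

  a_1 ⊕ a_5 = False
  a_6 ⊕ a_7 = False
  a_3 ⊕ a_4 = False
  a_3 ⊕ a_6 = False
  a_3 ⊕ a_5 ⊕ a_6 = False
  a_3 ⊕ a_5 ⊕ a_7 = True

Adding constraints 2, 5, 6 mod 2: every variable appears an even number of times on the left, so the left side is 0.
But the right sides sum to 1 (mod 2). 0 ≠ 1 — the system is inconsistent.

UNSATISFIABLE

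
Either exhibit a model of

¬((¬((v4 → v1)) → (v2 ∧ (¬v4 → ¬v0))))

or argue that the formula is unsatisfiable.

v0 = False; v1 = False; v2 = False; v4 = True

  ¬((¬((v4 → v1)) → (v2 ∧ (¬v4 → ¬v0)))) = True
    ¬((v4 → v1)) → (v2 ∧ (¬v4 → ¬v0)) = False
      ¬((v4 → v1)) = True
        v4 → v1 = False
      v2 ∧ (¬v4 → ¬v0) = False
        ¬v4 → ¬v0 = True
          ¬v4 = False
          ¬v0 = True
The formula evaluates to True.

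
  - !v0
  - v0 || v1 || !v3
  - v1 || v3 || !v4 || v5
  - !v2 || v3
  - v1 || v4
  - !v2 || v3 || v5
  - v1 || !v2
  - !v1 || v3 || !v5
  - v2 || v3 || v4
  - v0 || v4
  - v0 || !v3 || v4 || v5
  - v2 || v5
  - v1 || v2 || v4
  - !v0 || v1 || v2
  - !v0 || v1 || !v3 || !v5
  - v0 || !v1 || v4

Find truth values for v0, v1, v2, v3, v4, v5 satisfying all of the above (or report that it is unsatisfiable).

v0 = False, v1 = True, v2 = False, v3 = True, v4 = True, v5 = True

Unit clause (!v0) forces v0 = False.
In (v0 || v4) only v4 is left, so v4 = True.
Set v1 = True.
Set v2 = False.
  then (v2 || v5) forces v5 = True.
  then (!v1 || v3 || !v5) forces v3 = True.
All clauses satisfied.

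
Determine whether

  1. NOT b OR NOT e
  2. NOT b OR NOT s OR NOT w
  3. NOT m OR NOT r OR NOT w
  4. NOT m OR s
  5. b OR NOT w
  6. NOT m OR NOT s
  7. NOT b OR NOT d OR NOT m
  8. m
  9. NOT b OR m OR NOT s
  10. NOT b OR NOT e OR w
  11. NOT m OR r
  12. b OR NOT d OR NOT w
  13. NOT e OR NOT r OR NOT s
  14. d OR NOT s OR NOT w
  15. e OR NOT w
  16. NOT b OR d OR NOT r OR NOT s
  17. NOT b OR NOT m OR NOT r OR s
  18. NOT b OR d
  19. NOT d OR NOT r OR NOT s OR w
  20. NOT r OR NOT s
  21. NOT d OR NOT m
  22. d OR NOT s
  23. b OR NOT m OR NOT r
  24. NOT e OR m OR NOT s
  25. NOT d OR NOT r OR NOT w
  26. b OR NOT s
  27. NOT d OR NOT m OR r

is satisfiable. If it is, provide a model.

Case m = True:
  (NOT m OR s) forces s = True.
  Clause (NOT m OR NOT s) is falsified — contradiction.
Case m = False:
  Clause (m) is falsified — contradiction.
Both cases fail, so the formula is unsatisfiable.

The formula is unsatisfiable.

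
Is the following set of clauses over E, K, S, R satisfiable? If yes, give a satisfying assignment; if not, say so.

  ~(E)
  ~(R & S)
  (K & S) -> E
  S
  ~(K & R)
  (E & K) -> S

Unit clause (S) forces S = True.
Unit clause (~E) forces E = False.
In (~R | ~S) only ~R is left, so R = False.
In (E | ~K | ~S) only ~K is left, so K = False.
All clauses satisfied.

E = False, K = False, S = True, R = False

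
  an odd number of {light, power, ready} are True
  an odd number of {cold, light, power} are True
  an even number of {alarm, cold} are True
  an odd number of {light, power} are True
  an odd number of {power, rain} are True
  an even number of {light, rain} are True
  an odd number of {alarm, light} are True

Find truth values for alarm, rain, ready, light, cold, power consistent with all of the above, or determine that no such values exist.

alarm = False, rain = True, ready = False, light = True, cold = False, power = False

{light, power, ready}: 1 true → odd ✓
{cold, light, power}: 1 true → odd ✓
{alarm, cold}: 0 true → even ✓
{light, power}: 1 true → odd ✓
{power, rain}: 1 true → odd ✓
{light, rain}: 2 true → even ✓
{alarm, light}: 1 true → odd ✓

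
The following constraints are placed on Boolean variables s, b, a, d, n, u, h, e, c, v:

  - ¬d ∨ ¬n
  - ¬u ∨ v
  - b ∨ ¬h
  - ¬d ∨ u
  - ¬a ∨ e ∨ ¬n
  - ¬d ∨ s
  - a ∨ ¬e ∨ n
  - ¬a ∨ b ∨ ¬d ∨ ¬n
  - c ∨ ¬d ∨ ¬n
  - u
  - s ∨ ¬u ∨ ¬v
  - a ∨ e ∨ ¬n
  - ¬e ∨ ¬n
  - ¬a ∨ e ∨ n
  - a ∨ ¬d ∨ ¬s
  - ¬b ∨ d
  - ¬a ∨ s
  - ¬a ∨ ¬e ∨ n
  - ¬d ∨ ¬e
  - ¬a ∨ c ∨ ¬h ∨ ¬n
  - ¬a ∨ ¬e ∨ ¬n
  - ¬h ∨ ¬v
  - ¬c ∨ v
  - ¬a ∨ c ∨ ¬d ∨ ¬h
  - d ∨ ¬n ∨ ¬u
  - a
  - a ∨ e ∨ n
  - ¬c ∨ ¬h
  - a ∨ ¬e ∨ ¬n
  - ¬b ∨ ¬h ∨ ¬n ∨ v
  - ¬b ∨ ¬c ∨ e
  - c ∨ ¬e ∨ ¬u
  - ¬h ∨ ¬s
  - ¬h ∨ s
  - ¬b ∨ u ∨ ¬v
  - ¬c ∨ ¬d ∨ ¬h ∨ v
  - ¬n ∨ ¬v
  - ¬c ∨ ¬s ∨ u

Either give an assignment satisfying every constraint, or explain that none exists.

Case a = True:
  (u) forces u = True.
  (¬u ∨ v) forces v = True.
  (s ∨ ¬u ∨ ¬v) forces s = True.
  (¬h ∨ ¬v) forces h = False.
  (¬n ∨ ¬v) forces n = False.
  (¬a ∨ e ∨ n) forces e = True.
  Clause (¬a ∨ ¬e ∨ n) is falsified — contradiction.
Case a = False:
  Clause (a) is falsified — contradiction.
Both cases fail, so the formula is unsatisfiable.

The formula is unsatisfiable.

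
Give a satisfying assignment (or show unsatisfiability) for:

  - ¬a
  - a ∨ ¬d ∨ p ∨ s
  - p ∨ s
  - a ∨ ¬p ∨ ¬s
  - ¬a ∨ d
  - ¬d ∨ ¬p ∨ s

Unit clause (¬a) forces a = False.
Set d = False.
Set p = False.
  then (p ∨ s) forces s = True.
Check each clause:
  (¬a): ¬a holds.
  (a ∨ ¬d ∨ p ∨ s): ¬d holds.
  (p ∨ s): s holds.
  (a ∨ ¬p ∨ ¬s): ¬p holds.
  (¬a ∨ d): ¬a holds.
  (¬d ∨ ¬p ∨ s): ¬d holds.
All clauses satisfied.

d: False, p: False, s: True, a: False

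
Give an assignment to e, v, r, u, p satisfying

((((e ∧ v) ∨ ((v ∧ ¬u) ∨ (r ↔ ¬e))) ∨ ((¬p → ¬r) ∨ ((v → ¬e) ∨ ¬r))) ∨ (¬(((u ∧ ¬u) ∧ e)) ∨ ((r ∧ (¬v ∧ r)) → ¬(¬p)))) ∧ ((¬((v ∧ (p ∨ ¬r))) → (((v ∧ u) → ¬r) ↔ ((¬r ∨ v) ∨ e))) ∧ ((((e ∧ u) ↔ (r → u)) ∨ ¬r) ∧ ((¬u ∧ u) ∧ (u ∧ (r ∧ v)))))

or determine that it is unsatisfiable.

Case u = True: the conjunct ¬u is False.
Case u = False: the conjunct u is False.
Both cases fail — unsatisfiable.

No satisfying assignment exists.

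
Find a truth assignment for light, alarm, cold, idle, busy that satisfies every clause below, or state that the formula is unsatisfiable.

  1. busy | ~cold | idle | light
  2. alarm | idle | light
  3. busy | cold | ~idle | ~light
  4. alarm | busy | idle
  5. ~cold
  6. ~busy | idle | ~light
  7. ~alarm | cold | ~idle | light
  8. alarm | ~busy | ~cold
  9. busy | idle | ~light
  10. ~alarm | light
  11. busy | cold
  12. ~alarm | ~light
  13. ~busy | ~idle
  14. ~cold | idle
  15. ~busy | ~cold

No satisfying assignment exists.

Case cold = True:
  Clause (~cold) is falsified — contradiction.
Case cold = False:
  (busy | cold) forces busy = True.
  (~busy | ~idle) forces idle = False.
  (~busy | idle | ~light) forces light = False.
  (alarm | idle | light) forces alarm = True.
  Clause (~alarm | light) is falsified — contradiction.
Both cases fail, so the formula is unsatisfiable.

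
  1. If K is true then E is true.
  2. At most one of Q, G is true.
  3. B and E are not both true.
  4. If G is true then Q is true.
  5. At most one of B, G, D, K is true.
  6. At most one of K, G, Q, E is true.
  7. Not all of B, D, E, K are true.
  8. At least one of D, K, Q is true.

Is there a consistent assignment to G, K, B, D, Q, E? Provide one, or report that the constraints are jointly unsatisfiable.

G: False, K: False, B: False, D: True, Q: False, E: False

  (1) K=F ⇒ E: vacuous ✓
  (2) {Q, G}: 0 true — at most one ✓
  (3) B=F, E=F — not both ✓
  (4) G=F ⇒ Q: vacuous ✓
  (5) {B, G, D, K}: 1 true — at most one ✓
  (6) {K, G, Q, E}: 0 true — at most one ✓
  (7) {B, D, E, K}: 1/4 true — not all ✓
  (8) {D, K, Q}: 1 true — at least one ✓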